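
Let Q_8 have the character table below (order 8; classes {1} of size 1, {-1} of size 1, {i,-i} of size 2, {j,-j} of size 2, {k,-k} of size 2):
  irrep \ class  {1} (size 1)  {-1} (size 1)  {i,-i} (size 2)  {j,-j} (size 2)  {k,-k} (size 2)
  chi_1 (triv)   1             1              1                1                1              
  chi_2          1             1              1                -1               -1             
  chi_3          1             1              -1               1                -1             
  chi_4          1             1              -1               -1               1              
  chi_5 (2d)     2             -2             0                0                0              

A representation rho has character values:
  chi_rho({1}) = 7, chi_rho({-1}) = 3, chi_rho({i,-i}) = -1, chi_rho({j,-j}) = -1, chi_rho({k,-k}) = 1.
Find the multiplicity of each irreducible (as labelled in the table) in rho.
Multiplicities: chi_1: 1, chi_2: 1, chi_3: 1, chi_4: 2, chi_5: 1.

Proof sketch: Use <chi_rho, chi> = (1/|G|) sum_C |C| * chi_rho(C) * conj(chi(C)) with |G| = 8 for each irreducible chi in the table:
  <chi_rho, chi_1> = (1/8)[1*(7)*conj(1) + 1*(3)*conj(1) + 2*(-1)*conj(1) + 2*(-1)*conj(1) + 2*(1)*conj(1)]
      = (1/8)[(7) + (3) + (-2) + (-2) + (2)] = 8/8 = 1
  <chi_rho, chi_2> = (1/8)[1*(7)*conj(1) + 1*(3)*conj(1) + 2*(-1)*conj(1) + 2*(-1)*conj(-1) + 2*(1)*conj(-1)]
      = (1/8)[(7) + (3) + (-2) + (2) + (-2)] = 8/8 = 1
  <chi_rho, chi_3> = (1/8)[1*(7)*conj(1) + 1*(3)*conj(1) + 2*(-1)*conj(-1) + 2*(-1)*conj(1) + 2*(1)*conj(-1)]
      = (1/8)[(7) + (3) + (2) + (-2) + (-2)] = 8/8 = 1
  <chi_rho, chi_4> = (1/8)[1*(7)*conj(1) + 1*(3)*conj(1) + 2*(-1)*conj(-1) + 2*(-1)*conj(-1) + 2*(1)*conj(1)]
      = (1/8)[(7) + (3) + (2) + (2) + (2)] = 16/8 = 2
  <chi_rho, chi_5> = (1/8)[1*(7)*conj(2) + 1*(3)*conj(-2) + 2*(-1)*conj(0) + 2*(-1)*conj(0) + 2*(1)*conj(0)]
      = (1/8)[(14) + (-6) + (0) + (0) + (0)] = 8/8 = 1
Dimension check: dim(rho) = sum (mult * dim) = 1*1 + 1*1 + 1*1 + 2*1 + 1*2 = 7 = chi_rho(e) = 7.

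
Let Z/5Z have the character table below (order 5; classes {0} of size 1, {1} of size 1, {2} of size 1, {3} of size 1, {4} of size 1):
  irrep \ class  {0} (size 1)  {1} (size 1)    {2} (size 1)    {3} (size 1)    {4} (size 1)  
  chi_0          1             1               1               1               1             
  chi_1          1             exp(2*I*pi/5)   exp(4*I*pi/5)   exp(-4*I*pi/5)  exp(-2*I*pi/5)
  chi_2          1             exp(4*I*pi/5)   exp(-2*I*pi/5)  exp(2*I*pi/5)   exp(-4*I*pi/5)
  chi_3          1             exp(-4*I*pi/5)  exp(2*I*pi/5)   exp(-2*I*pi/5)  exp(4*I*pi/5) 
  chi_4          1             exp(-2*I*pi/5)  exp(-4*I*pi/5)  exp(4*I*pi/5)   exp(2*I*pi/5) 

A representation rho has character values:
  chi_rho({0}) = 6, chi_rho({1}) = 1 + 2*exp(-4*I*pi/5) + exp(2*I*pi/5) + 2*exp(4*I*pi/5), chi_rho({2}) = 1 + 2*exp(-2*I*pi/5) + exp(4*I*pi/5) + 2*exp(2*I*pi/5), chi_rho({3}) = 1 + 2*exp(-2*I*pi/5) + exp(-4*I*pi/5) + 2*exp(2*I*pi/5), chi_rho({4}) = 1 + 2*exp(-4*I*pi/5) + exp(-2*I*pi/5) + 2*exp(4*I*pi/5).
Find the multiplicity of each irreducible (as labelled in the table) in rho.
Multiplicities: chi_0: 1, chi_1: 1, chi_2: 2, chi_3: 2, chi_4: 0.

Reasoning: Use <chi_rho, chi> = (1/|G|) sum_C |C| * chi_rho(C) * conj(chi(C)) with |G| = 5 for each irreducible chi in the table:
  <chi_rho, chi_0> = (1/5)[1*(6)*conj(1) + 1*(1 + 2*exp(-4*I*pi/5) + exp(2*I*pi/5) + 2*exp(4*I*pi/5))*conj(1) + 1*(1 + 2*exp(-2*I*pi/5) + exp(4*I*pi/5) + 2*exp(2*I*pi/5))*conj(1) + 1*(1 + 2*exp(-2*I*pi/5) + exp(-4*I*pi/5) + 2*exp(2*I*pi/5))*conj(1) + 1*(1 + 2*exp(-4*I*pi/5) + exp(-2*I*pi/5) + 2*exp(4*I*pi/5))*conj(1)]
      = (1/5)[(6) + (1 + 2*exp(-4*I*pi/5) + exp(2*I*pi/5) + 2*exp(4*I*pi/5)) + (1 + 2*exp(-2*I*pi/5) + exp(4*I*pi/5) + 2*exp(2*I*pi/5)) + (1 + 2*exp(-2*I*pi/5) + exp(-4*I*pi/5) + 2*exp(2*I*pi/5)) + (1 + 2*exp(-4*I*pi/5) + exp(-2*I*pi/5) + 2*exp(4*I*pi/5))] = 5/5 = 1
  <chi_rho, chi_1> = (1/5)[1*(6)*conj(1) + 1*(1 + 2*exp(-4*I*pi/5) + exp(2*I*pi/5) + 2*exp(4*I*pi/5))*conj(exp(2*I*pi/5)) + 1*(1 + 2*exp(-2*I*pi/5) + exp(4*I*pi/5) + 2*exp(2*I*pi/5))*conj(exp(4*I*pi/5)) + 1*(1 + 2*exp(-2*I*pi/5) + exp(-4*I*pi/5) + 2*exp(2*I*pi/5))*conj(exp(-4*I*pi/5)) + 1*(1 + 2*exp(-4*I*pi/5) + exp(-2*I*pi/5) + 2*exp(4*I*pi/5))*conj(exp(-2*I*pi/5))]
      = (1/5)[(6) + (1 + exp(-2*I*pi/5) + 2*exp(4*I*pi/5) + 2*exp(2*I*pi/5)) + (1 + 2*exp(-2*I*pi/5) + exp(-4*I*pi/5) + 2*exp(4*I*pi/5)) + (1 + 2*exp(-4*I*pi/5) + exp(4*I*pi/5) + 2*exp(2*I*pi/5)) + (1 + 2*exp(-2*I*pi/5) + 2*exp(-4*I*pi/5) + exp(2*I*pi/5))] = 5/5 = 1
  <chi_rho, chi_2> = (1/5)[1*(6)*conj(1) + 1*(1 + 2*exp(-4*I*pi/5) + exp(2*I*pi/5) + 2*exp(4*I*pi/5))*conj(exp(4*I*pi/5)) + 1*(1 + 2*exp(-2*I*pi/5) + exp(4*I*pi/5) + 2*exp(2*I*pi/5))*conj(exp(-2*I*pi/5)) + 1*(1 + 2*exp(-2*I*pi/5) + exp(-4*I*pi/5) + 2*exp(2*I*pi/5))*conj(exp(2*I*pi/5)) + 1*(1 + 2*exp(-4*I*pi/5) + exp(-2*I*pi/5) + 2*exp(4*I*pi/5))*conj(exp(-4*I*pi/5))]
      = (1/5)[(6) + (2 + exp(-2*I*pi/5) + exp(-4*I*pi/5) + 2*exp(2*I*pi/5)) + (2 + exp(-4*I*pi/5) + exp(2*I*pi/5) + 2*exp(4*I*pi/5)) + (2 + 2*exp(-4*I*pi/5) + exp(-2*I*pi/5) + exp(4*I*pi/5)) + (2 + 2*exp(-2*I*pi/5) + exp(4*I*pi/5) + exp(2*I*pi/5))] = 10/5 = 2
  <chi_rho, chi_3> = (1/5)[1*(6)*conj(1) + 1*(1 + 2*exp(-4*I*pi/5) + exp(2*I*pi/5) + 2*exp(4*I*pi/5))*conj(exp(-4*I*pi/5)) + 1*(1 + 2*exp(-2*I*pi/5) + exp(4*I*pi/5) + 2*exp(2*I*pi/5))*conj(exp(2*I*pi/5)) + 1*(1 + 2*exp(-2*I*pi/5) + exp(-4*I*pi/5) + 2*exp(2*I*pi/5))*conj(exp(-2*I*pi/5)) + 1*(1 + 2*exp(-4*I*pi/5) + exp(-2*I*pi/5) + 2*exp(4*I*pi/5))*conj(exp(4*I*pi/5))]
      = (1/5)[(6) + (2 + 2*exp(-2*I*pi/5) + exp(-4*I*pi/5) + exp(4*I*pi/5)) + (2 + 2*exp(-4*I*pi/5) + exp(-2*I*pi/5) + exp(2*I*pi/5)) + (2 + exp(-2*I*pi/5) + exp(2*I*pi/5) + 2*exp(4*I*pi/5)) + (2 + exp(-4*I*pi/5) + exp(4*I*pi/5) + 2*exp(2*I*pi/5))] = 10/5 = 2
  <chi_rho, chi_4> = (1/5)[1*(6)*conj(1) + 1*(1 + 2*exp(-4*I*pi/5) + exp(2*I*pi/5) + 2*exp(4*I*pi/5))*conj(exp(-2*I*pi/5)) + 1*(1 + 2*exp(-2*I*pi/5) + exp(4*I*pi/5) + 2*exp(2*I*pi/5))*conj(exp(-4*I*pi/5)) + 1*(1 + 2*exp(-2*I*pi/5) + exp(-4*I*pi/5) + 2*exp(2*I*pi/5))*conj(exp(4*I*pi/5)) + 1*(1 + 2*exp(-4*I*pi/5) + exp(-2*I*pi/5) + 2*exp(4*I*pi/5))*conj(exp(2*I*pi/5))]
      = (1/5)[(6) + (2*exp(-2*I*pi/5) + 2*exp(-4*I*pi/5) + exp(4*I*pi/5) + exp(2*I*pi/5)) + (2*exp(-4*I*pi/5) + exp(-2*I*pi/5) + exp(4*I*pi/5) + 2*exp(2*I*pi/5)) + (2*exp(-2*I*pi/5) + exp(-4*I*pi/5) + exp(2*I*pi/5) + 2*exp(4*I*pi/5)) + (exp(-2*I*pi/5) + exp(-4*I*pi/5) + 2*exp(4*I*pi/5) + 2*exp(2*I*pi/5))] = 0/5 = 0
(Exp terms are combined using exp(i*s)*conj(exp(i*t)) = exp(i*(s-t)), and sums of them are collapsed using the identity that for every m > 1 the m distinct m-th roots of unity sum to 0, e.g. 1 + exp(2*I*pi/3) + exp(-2*I*pi/3) = 0.)
Dimension check: dim(rho) = sum (mult * dim) = 1*1 + 1*1 + 2*1 + 2*1 + 0*1 = 6 = chi_rho(e) = 6.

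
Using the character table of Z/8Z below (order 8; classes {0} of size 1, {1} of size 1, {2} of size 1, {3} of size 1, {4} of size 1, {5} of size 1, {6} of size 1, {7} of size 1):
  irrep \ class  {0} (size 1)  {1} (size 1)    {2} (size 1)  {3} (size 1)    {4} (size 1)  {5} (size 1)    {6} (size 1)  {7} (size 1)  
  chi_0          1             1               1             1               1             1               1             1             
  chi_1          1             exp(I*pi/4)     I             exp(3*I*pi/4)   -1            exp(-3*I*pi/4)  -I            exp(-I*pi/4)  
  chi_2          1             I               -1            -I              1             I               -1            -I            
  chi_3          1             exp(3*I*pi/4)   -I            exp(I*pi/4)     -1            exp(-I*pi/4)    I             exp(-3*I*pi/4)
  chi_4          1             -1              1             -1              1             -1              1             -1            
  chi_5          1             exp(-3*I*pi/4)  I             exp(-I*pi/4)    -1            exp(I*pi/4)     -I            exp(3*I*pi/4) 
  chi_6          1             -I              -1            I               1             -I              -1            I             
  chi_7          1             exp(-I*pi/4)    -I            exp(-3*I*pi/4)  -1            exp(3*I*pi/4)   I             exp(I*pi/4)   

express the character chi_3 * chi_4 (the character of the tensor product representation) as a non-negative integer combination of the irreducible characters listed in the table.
chi_3 tensor chi_4 = chi_7 (all other irreducibles have multiplicity 0).

The character of a tensor product is the pointwise product (chi_3 * chi_4)(C) = chi_3(C) * chi_4(C):
  {0}: (1)*(1), {1}: (exp(3*I*pi/4))*(-1), {2}: (-I)*(1), {3}: (exp(I*pi/4))*(-1), {4}: (-1)*(1), {5}: (exp(-I*pi/4))*(-1), {6}: (I)*(1), {7}: (exp(-3*I*pi/4))*(-1)
so (chi_3 * chi_4) takes values
  {0} -> 1, {1} -> -exp(3*I*pi/4), {2} -> -I, {3} -> -exp(I*pi/4), {4} -> -1, {5} -> -exp(-I*pi/4), {6} -> I, {7} -> -exp(-3*I*pi/4).
Now take the inner product of this character with each irreducible chi from the table, <chi_3*chi_4, chi> = (1/8) sum_C |C| (chi_3*chi_4)(C) conj(chi(C)):
  <chi_3*chi_4, chi_0> = (1/8)[1*(1)*conj(1) + 1*(-exp(3*I*pi/4))*conj(1) + 1*(-I)*conj(1) + 1*(-exp(I*pi/4))*conj(1) + 1*(-1)*conj(1) + 1*(-exp(-I*pi/4))*conj(1) + 1*(I)*conj(1) + 1*(-exp(-3*I*pi/4))*conj(1)]
      = (1/8)[(1) + (-exp(3*I*pi/4)) + (-I) + (-exp(I*pi/4)) + (-1) + (-exp(-I*pi/4)) + (I) + (-exp(-3*I*pi/4))] = 0/8 = 0
  <chi_3*chi_4, chi_1> = (1/8)[1*(1)*conj(1) + 1*(-exp(3*I*pi/4))*conj(exp(I*pi/4)) + 1*(-I)*conj(I) + 1*(-exp(I*pi/4))*conj(exp(3*I*pi/4)) + 1*(-1)*conj(-1) + 1*(-exp(-I*pi/4))*conj(exp(-3*I*pi/4)) + 1*(I)*conj(-I) + 1*(-exp(-3*I*pi/4))*conj(exp(-I*pi/4))]
      = (1/8)[(1) + (-I) + (-1) + (I) + (1) + (-I) + (-1) + (I)] = 0/8 = 0
  <chi_3*chi_4, chi_2> = (1/8)[1*(1)*conj(1) + 1*(-exp(3*I*pi/4))*conj(I) + 1*(-I)*conj(-1) + 1*(-exp(I*pi/4))*conj(-I) + 1*(-1)*conj(1) + 1*(-exp(-I*pi/4))*conj(I) + 1*(I)*conj(-1) + 1*(-exp(-3*I*pi/4))*conj(-I)]
      = (1/8)[(1) + (exp(-3*I*pi/4)) + (I) + (-exp(3*I*pi/4)) + (-1) + (exp(I*pi/4)) + (-I) + (-exp(-I*pi/4))] = 0/8 = 0
  <chi_3*chi_4, chi_3> = (1/8)[1*(1)*conj(1) + 1*(-exp(3*I*pi/4))*conj(exp(3*I*pi/4)) + 1*(-I)*conj(-I) + 1*(-exp(I*pi/4))*conj(exp(I*pi/4)) + 1*(-1)*conj(-1) + 1*(-exp(-I*pi/4))*conj(exp(-I*pi/4)) + 1*(I)*conj(I) + 1*(-exp(-3*I*pi/4))*conj(exp(-3*I*pi/4))]
      = (1/8)[(1) + (-1) + (1) + (-1) + (1) + (-1) + (1) + (-1)] = 0/8 = 0
  <chi_3*chi_4, chi_4> = (1/8)[1*(1)*conj(1) + 1*(-exp(3*I*pi/4))*conj(-1) + 1*(-I)*conj(1) + 1*(-exp(I*pi/4))*conj(-1) + 1*(-1)*conj(1) + 1*(-exp(-I*pi/4))*conj(-1) + 1*(I)*conj(1) + 1*(-exp(-3*I*pi/4))*conj(-1)]
      = (1/8)[(1) + (exp(3*I*pi/4)) + (-I) + (exp(I*pi/4)) + (-1) + (exp(-I*pi/4)) + (I) + (exp(-3*I*pi/4))] = 0/8 = 0
  <chi_3*chi_4, chi_5> = (1/8)[1*(1)*conj(1) + 1*(-exp(3*I*pi/4))*conj(exp(-3*I*pi/4)) + 1*(-I)*conj(I) + 1*(-exp(I*pi/4))*conj(exp(-I*pi/4)) + 1*(-1)*conj(-1) + 1*(-exp(-I*pi/4))*conj(exp(I*pi/4)) + 1*(I)*conj(-I) + 1*(-exp(-3*I*pi/4))*conj(exp(3*I*pi/4))]
      = (1/8)[(1) + (I) + (-1) + (-I) + (1) + (I) + (-1) + (-I)] = 0/8 = 0
  <chi_3*chi_4, chi_6> = (1/8)[1*(1)*conj(1) + 1*(-exp(3*I*pi/4))*conj(-I) + 1*(-I)*conj(-1) + 1*(-exp(I*pi/4))*conj(I) + 1*(-1)*conj(1) + 1*(-exp(-I*pi/4))*conj(-I) + 1*(I)*conj(-1) + 1*(-exp(-3*I*pi/4))*conj(I)]
      = (1/8)[(1) + (-exp(-3*I*pi/4)) + (I) + (exp(3*I*pi/4)) + (-1) + (-exp(I*pi/4)) + (-I) + (exp(-I*pi/4))] = 0/8 = 0
  <chi_3*chi_4, chi_7> = (1/8)[1*(1)*conj(1) + 1*(-exp(3*I*pi/4))*conj(exp(-I*pi/4)) + 1*(-I)*conj(-I) + 1*(-exp(I*pi/4))*conj(exp(-3*I*pi/4)) + 1*(-1)*conj(-1) + 1*(-exp(-I*pi/4))*conj(exp(3*I*pi/4)) + 1*(I)*conj(I) + 1*(-exp(-3*I*pi/4))*conj(exp(I*pi/4))]
      = (1/8)[(1) + (1) + (1) + (1) + (1) + (1) + (1) + (1)] = 8/8 = 1
(Exp terms are combined using exp(i*s)*conj(exp(i*t)) = exp(i*(s-t)), and sums of them are collapsed using the identity that for every m > 1 the m distinct m-th roots of unity sum to 0, e.g. 1 + exp(2*I*pi/3) + exp(-2*I*pi/3) = 0.)
Hence the multiplicities are chi_7: 1. Dimension check: dim(chi_3)*dim(chi_4) = 1*1 = 1 and sum (mult * dim) = 1*1 = 1.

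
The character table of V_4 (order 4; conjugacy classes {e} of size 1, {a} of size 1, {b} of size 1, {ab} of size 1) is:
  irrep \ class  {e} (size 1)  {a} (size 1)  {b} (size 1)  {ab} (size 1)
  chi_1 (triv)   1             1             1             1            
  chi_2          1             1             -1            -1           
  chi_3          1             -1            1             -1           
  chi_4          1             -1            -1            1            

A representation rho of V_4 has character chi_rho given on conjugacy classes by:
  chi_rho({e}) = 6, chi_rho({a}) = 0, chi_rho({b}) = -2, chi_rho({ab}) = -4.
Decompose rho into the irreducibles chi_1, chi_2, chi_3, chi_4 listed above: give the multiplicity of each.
Multiplicities: chi_1: 0, chi_2: 3, chi_3: 2, chi_4: 1.

Working: Use <chi_rho, chi> = (1/|G|) sum_C |C| * chi_rho(C) * conj(chi(C)) with |G| = 4 for each irreducible chi in the table:
  <chi_rho, chi_1> = (1/4)[1*(6)*conj(1) + 1*(0)*conj(1) + 1*(-2)*conj(1) + 1*(-4)*conj(1)]
      = (1/4)[(6) + (0) + (-2) + (-4)] = 0/4 = 0
  <chi_rho, chi_2> = (1/4)[1*(6)*conj(1) + 1*(0)*conj(1) + 1*(-2)*conj(-1) + 1*(-4)*conj(-1)]
      = (1/4)[(6) + (0) + (2) + (4)] = 12/4 = 3
  <chi_rho, chi_3> = (1/4)[1*(6)*conj(1) + 1*(0)*conj(-1) + 1*(-2)*conj(1) + 1*(-4)*conj(-1)]
      = (1/4)[(6) + (0) + (-2) + (4)] = 8/4 = 2
  <chi_rho, chi_4> = (1/4)[1*(6)*conj(1) + 1*(0)*conj(-1) + 1*(-2)*conj(-1) + 1*(-4)*conj(1)]
      = (1/4)[(6) + (0) + (2) + (-4)] = 4/4 = 1
Dimension check: dim(rho) = sum (mult * dim) = 0*1 + 3*1 + 2*1 + 1*1 = 6 = chi_rho(e) = 6.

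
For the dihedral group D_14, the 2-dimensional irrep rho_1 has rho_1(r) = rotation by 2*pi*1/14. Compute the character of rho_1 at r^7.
chi_{rho_1}(r^7) = 2*cos(2*pi*1*7/14) = -2

Working: rho_1(r^7) is rotation by angle 2*pi*1*7/14, whose trace is 2*cos(2*pi*1*7/14) = -2.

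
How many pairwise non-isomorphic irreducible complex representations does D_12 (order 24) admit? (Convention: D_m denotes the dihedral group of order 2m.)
9

Derivation: The number of irreducible complex representations of a finite group equals its number of conjugacy classes. D_12 has 9 conjugacy classes (n/2 + 3 for n even), so D_12 (order 24) has exactly 9 irreducible complex representations.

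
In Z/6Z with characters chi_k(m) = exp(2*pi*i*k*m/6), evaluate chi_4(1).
chi_4(1) = zeta_6^4 = exp(-2*I*pi/3)

Derivation: chi_4(1) = zeta_6^(4*1) = zeta_6^4. Since zeta_6^6 = 1, this equals zeta_6^4 = exp(2*pi*i*4/6) = exp(-2*I*pi/3).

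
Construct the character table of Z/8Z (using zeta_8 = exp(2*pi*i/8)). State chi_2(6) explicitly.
Character table of Z/8Z (irreps indexed chi_0,...,chi_7 with chi_k(m) = zeta_8^(k*m), zeta_8 = exp(2*pi*i/8)):
  irrep \ class  {0} (size 1)  {1} (size 1)    {2} (size 1)  {3} (size 1)    {4} (size 1)  {5} (size 1)    {6} (size 1)  {7} (size 1)  
  chi_0          1             1               1             1               1             1               1             1             
  chi_1          1             exp(I*pi/4)     I             exp(3*I*pi/4)   -1            exp(-3*I*pi/4)  -I            exp(-I*pi/4)  
  chi_2          1             I               -1            -I              1             I               -1            -I            
  chi_3          1             exp(3*I*pi/4)   -I            exp(I*pi/4)     -1            exp(-I*pi/4)    I             exp(-3*I*pi/4)
  chi_4          1             -1              1             -1              1             -1              1             -1            
  chi_5          1             exp(-3*I*pi/4)  I             exp(-I*pi/4)    -1            exp(I*pi/4)     -I            exp(3*I*pi/4) 
  chi_6          1             -I              -1            I               1             -I              -1            I             
  chi_7          1             exp(-I*pi/4)    -I            exp(-3*I*pi/4)  -1            exp(3*I*pi/4)   I             exp(I*pi/4)   

Spot check: chi_2(6) = zeta_8^(2*6) = zeta_8^12 = -1.

Details: Z/8Z is abelian, so all 8 irreducible complex representations are 1-dimensional. They are given by chi_k(m) = zeta_8^(k*m) for k = 0,...,7. Row orthogonality: sum_m chi_k(m) conj(chi_l(m)) = 8 * [k = l].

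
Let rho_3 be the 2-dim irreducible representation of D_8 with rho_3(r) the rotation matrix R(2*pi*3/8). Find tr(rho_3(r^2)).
chi_{rho_3}(r^2) = 2*cos(2*pi*3*2/8) = 0

Why: rho_3(r^2) is rotation by angle 2*pi*3*2/8, whose trace is 2*cos(2*pi*3*2/8) = 0.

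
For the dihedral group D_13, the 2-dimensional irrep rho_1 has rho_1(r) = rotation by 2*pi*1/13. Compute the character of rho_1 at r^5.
chi_{rho_1}(r^5) = 2*cos(2*pi*1*5/13) = -2*cos(3*pi/13)

Derivation: rho_1(r^5) is rotation by angle 2*pi*1*5/13, whose trace is 2*cos(2*pi*1*5/13) = -2*cos(3*pi/13).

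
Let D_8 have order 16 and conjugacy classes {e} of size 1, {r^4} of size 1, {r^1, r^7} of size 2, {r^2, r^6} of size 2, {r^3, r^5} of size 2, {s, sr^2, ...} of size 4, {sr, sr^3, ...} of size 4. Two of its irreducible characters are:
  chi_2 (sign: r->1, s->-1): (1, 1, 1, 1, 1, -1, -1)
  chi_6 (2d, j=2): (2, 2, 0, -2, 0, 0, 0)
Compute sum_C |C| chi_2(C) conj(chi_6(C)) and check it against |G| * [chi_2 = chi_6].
Sum = 0; so <chi_2, chi_6> = 0 (distinct irreducibles are orthogonal).

Reasoning: Compute term by term over conjugacy classes (|C| * chi_2(C) * conj(chi_6(C))):
  1*(1)*conj(2) + 1*(1)*conj(2) + 2*(1)*conj(0) + 2*(1)*conj(-2) + 2*(1)*conj(0) + 4*(-1)*conj(0) + 4*(-1)*conj(0)
  = (2) + (2) + (0) + (-4) + (0) + (0) + (0)
  = 0.
Dividing by |G| = 16 gives 0/16 = 0, matching the row-orthogonality relation <chi_2, chi_6> = [chi_2 = chi_6].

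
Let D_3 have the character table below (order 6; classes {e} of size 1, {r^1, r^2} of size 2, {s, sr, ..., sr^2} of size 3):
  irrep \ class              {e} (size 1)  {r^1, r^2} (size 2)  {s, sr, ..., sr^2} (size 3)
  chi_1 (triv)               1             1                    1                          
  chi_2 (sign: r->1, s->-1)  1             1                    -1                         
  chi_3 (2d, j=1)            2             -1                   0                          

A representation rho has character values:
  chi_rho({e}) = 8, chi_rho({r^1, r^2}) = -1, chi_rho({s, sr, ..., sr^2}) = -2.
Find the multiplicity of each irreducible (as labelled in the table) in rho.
Multiplicities: chi_1: 0, chi_2: 2, chi_3: 3.

Explanation: Use <chi_rho, chi> = (1/|G|) sum_C |C| * chi_rho(C) * conj(chi(C)) with |G| = 6 for each irreducible chi in the table:
  <chi_rho, chi_1> = (1/6)[1*(8)*conj(1) + 2*(-1)*conj(1) + 3*(-2)*conj(1)]
      = (1/6)[(8) + (-2) + (-6)] = 0/6 = 0
  <chi_rho, chi_2> = (1/6)[1*(8)*conj(1) + 2*(-1)*conj(1) + 3*(-2)*conj(-1)]
      = (1/6)[(8) + (-2) + (6)] = 12/6 = 2
  <chi_rho, chi_3> = (1/6)[1*(8)*conj(2) + 2*(-1)*conj(-1) + 3*(-2)*conj(0)]
      = (1/6)[(16) + (2) + (0)] = 18/6 = 3
Dimension check: dim(rho) = sum (mult * dim) = 0*1 + 2*1 + 3*2 = 8 = chi_rho(e) = 8.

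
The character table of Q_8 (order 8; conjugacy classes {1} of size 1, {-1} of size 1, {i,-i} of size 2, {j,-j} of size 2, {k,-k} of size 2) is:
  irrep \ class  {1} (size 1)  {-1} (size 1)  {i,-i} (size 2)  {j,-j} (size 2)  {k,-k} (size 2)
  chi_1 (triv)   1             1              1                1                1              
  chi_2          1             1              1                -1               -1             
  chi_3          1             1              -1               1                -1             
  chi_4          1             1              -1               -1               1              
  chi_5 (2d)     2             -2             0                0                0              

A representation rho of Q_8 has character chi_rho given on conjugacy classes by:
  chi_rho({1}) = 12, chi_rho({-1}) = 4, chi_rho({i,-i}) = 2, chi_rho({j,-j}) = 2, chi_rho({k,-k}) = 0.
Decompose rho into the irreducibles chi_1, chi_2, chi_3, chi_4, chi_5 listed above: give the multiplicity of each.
Multiplicities: chi_1: 3, chi_2: 2, chi_3: 2, chi_4: 1, chi_5: 2.

Why: Use <chi_rho, chi> = (1/|G|) sum_C |C| * chi_rho(C) * conj(chi(C)) with |G| = 8 for each irreducible chi in the table:
  <chi_rho, chi_1> = (1/8)[1*(12)*conj(1) + 1*(4)*conj(1) + 2*(2)*conj(1) + 2*(2)*conj(1) + 2*(0)*conj(1)]
      = (1/8)[(12) + (4) + (4) + (4) + (0)] = 24/8 = 3
  <chi_rho, chi_2> = (1/8)[1*(12)*conj(1) + 1*(4)*conj(1) + 2*(2)*conj(1) + 2*(2)*conj(-1) + 2*(0)*conj(-1)]
      = (1/8)[(12) + (4) + (4) + (-4) + (0)] = 16/8 = 2
  <chi_rho, chi_3> = (1/8)[1*(12)*conj(1) + 1*(4)*conj(1) + 2*(2)*conj(-1) + 2*(2)*conj(1) + 2*(0)*conj(-1)]
      = (1/8)[(12) + (4) + (-4) + (4) + (0)] = 16/8 = 2
  <chi_rho, chi_4> = (1/8)[1*(12)*conj(1) + 1*(4)*conj(1) + 2*(2)*conj(-1) + 2*(2)*conj(-1) + 2*(0)*conj(1)]
      = (1/8)[(12) + (4) + (-4) + (-4) + (0)] = 8/8 = 1
  <chi_rho, chi_5> = (1/8)[1*(12)*conj(2) + 1*(4)*conj(-2) + 2*(2)*conj(0) + 2*(2)*conj(0) + 2*(0)*conj(0)]
      = (1/8)[(24) + (-8) + (0) + (0) + (0)] = 16/8 = 2
Dimension check: dim(rho) = sum (mult * dim) = 3*1 + 2*1 + 2*1 + 1*1 + 2*2 = 12 = chi_rho(e) = 12.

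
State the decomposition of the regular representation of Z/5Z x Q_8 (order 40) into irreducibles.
Each irreducible V_i of dimension d_i appears with multiplicity d_i, i.e. rho_reg = (direct sum over all irreducibles V_i) d_i V_i. The irreducible dimensions for Z/5Z x Q_8 are 1, 1, 1, 1, 1, 1, 1, 1, 1, 1, 1, 1, 1, 1, 1, 1, 1, 1, 1, 1, 2, 2, 2, 2, 2: 20 irreducibles of dimension 1, each with multiplicity 1; 5 irreducibles of dimension 2, each with multiplicity 2. Total dimension 20*1*1 + 5*2*2 = 40 = |G|.

Why: General theorem: in the regular representation of a finite group G, each irreducible appears with multiplicity equal to its dimension. Check: dim(rho_reg) = sum d_i^2 = 1 + 1 + 1 + 1 + 1 + 1 + 1 + 1 + 1 + 1 + 1 + 1 + 1 + 1 + 1 + 1 + 1 + 1 + 1 + 1 + 4 + 4 + 4 + 4 + 4 = 40 = |G|.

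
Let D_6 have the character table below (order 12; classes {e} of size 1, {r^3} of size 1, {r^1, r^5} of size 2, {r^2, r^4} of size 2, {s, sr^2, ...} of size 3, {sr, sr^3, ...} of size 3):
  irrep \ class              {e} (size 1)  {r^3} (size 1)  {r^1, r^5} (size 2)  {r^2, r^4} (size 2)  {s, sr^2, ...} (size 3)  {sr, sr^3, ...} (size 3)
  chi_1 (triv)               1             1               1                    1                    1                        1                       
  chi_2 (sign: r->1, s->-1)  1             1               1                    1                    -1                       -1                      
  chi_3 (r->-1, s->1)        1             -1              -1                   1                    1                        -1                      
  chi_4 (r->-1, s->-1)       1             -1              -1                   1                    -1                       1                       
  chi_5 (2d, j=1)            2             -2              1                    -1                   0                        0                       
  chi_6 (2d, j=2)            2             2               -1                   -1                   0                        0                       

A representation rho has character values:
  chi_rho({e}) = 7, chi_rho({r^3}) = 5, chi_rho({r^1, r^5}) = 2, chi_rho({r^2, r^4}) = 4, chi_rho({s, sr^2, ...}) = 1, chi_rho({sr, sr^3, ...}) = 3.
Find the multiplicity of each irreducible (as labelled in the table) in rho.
Multiplicities: chi_1: 3, chi_2: 1, chi_3: 0, chi_4: 1, chi_5: 0, chi_6: 1.

Proof sketch: Use <chi_rho, chi> = (1/|G|) sum_C |C| * chi_rho(C) * conj(chi(C)) with |G| = 12 for each irreducible chi in the table:
  <chi_rho, chi_1> = (1/12)[1*(7)*conj(1) + 1*(5)*conj(1) + 2*(2)*conj(1) + 2*(4)*conj(1) + 3*(1)*conj(1) + 3*(3)*conj(1)]
      = (1/12)[(7) + (5) + (4) + (8) + (3) + (9)] = 36/12 = 3
  <chi_rho, chi_2> = (1/12)[1*(7)*conj(1) + 1*(5)*conj(1) + 2*(2)*conj(1) + 2*(4)*conj(1) + 3*(1)*conj(-1) + 3*(3)*conj(-1)]
      = (1/12)[(7) + (5) + (4) + (8) + (-3) + (-9)] = 12/12 = 1
  <chi_rho, chi_3> = (1/12)[1*(7)*conj(1) + 1*(5)*conj(-1) + 2*(2)*conj(-1) + 2*(4)*conj(1) + 3*(1)*conj(1) + 3*(3)*conj(-1)]
      = (1/12)[(7) + (-5) + (-4) + (8) + (3) + (-9)] = 0/12 = 0
  <chi_rho, chi_4> = (1/12)[1*(7)*conj(1) + 1*(5)*conj(-1) + 2*(2)*conj(-1) + 2*(4)*conj(1) + 3*(1)*conj(-1) + 3*(3)*conj(1)]
      = (1/12)[(7) + (-5) + (-4) + (8) + (-3) + (9)] = 12/12 = 1
  <chi_rho, chi_5> = (1/12)[1*(7)*conj(2) + 1*(5)*conj(-2) + 2*(2)*conj(1) + 2*(4)*conj(-1) + 3*(1)*conj(0) + 3*(3)*conj(0)]
      = (1/12)[(14) + (-10) + (4) + (-8) + (0) + (0)] = 0/12 = 0
  <chi_rho, chi_6> = (1/12)[1*(7)*conj(2) + 1*(5)*conj(2) + 2*(2)*conj(-1) + 2*(4)*conj(-1) + 3*(1)*conj(0) + 3*(3)*conj(0)]
      = (1/12)[(14) + (10) + (-4) + (-8) + (0) + (0)] = 12/12 = 1
Dimension check: dim(rho) = sum (mult * dim) = 3*1 + 1*1 + 0*1 + 1*1 + 0*2 + 1*2 = 7 = chi_rho(e) = 7.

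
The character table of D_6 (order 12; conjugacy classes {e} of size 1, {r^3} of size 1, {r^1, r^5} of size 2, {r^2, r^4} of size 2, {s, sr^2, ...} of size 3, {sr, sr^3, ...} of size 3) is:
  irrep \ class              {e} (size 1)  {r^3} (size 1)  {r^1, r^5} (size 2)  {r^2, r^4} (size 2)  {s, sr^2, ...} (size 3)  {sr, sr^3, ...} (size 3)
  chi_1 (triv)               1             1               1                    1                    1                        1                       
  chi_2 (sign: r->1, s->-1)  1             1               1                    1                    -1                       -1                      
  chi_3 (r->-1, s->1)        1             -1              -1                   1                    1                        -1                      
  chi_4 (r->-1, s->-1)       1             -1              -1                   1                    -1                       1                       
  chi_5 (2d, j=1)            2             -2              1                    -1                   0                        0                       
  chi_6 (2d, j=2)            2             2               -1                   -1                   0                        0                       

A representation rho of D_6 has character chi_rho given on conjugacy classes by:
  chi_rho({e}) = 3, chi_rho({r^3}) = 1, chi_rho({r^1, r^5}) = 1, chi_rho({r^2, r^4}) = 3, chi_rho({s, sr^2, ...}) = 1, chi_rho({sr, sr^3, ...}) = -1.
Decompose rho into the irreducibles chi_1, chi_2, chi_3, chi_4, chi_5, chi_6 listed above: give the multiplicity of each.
Multiplicities: chi_1: 1, chi_2: 1, chi_3: 1, chi_4: 0, chi_5: 0, chi_6: 0.

Details: Use <chi_rho, chi> = (1/|G|) sum_C |C| * chi_rho(C) * conj(chi(C)) with |G| = 12 for each irreducible chi in the table:
  <chi_rho, chi_1> = (1/12)[1*(3)*conj(1) + 1*(1)*conj(1) + 2*(1)*conj(1) + 2*(3)*conj(1) + 3*(1)*conj(1) + 3*(-1)*conj(1)]
      = (1/12)[(3) + (1) + (2) + (6) + (3) + (-3)] = 12/12 = 1
  <chi_rho, chi_2> = (1/12)[1*(3)*conj(1) + 1*(1)*conj(1) + 2*(1)*conj(1) + 2*(3)*conj(1) + 3*(1)*conj(-1) + 3*(-1)*conj(-1)]
      = (1/12)[(3) + (1) + (2) + (6) + (-3) + (3)] = 12/12 = 1
  <chi_rho, chi_3> = (1/12)[1*(3)*conj(1) + 1*(1)*conj(-1) + 2*(1)*conj(-1) + 2*(3)*conj(1) + 3*(1)*conj(1) + 3*(-1)*conj(-1)]
      = (1/12)[(3) + (-1) + (-2) + (6) + (3) + (3)] = 12/12 = 1
  <chi_rho, chi_4> = (1/12)[1*(3)*conj(1) + 1*(1)*conj(-1) + 2*(1)*conj(-1) + 2*(3)*conj(1) + 3*(1)*conj(-1) + 3*(-1)*conj(1)]
      = (1/12)[(3) + (-1) + (-2) + (6) + (-3) + (-3)] = 0/12 = 0
  <chi_rho, chi_5> = (1/12)[1*(3)*conj(2) + 1*(1)*conj(-2) + 2*(1)*conj(1) + 2*(3)*conj(-1) + 3*(1)*conj(0) + 3*(-1)*conj(0)]
      = (1/12)[(6) + (-2) + (2) + (-6) + (0) + (0)] = 0/12 = 0
  <chi_rho, chi_6> = (1/12)[1*(3)*conj(2) + 1*(1)*conj(2) + 2*(1)*conj(-1) + 2*(3)*conj(-1) + 3*(1)*conj(0) + 3*(-1)*conj(0)]
      = (1/12)[(6) + (2) + (-2) + (-6) + (0) + (0)] = 0/12 = 0
Dimension check: dim(rho) = sum (mult * dim) = 1*1 + 1*1 + 1*1 + 0*1 + 0*2 + 0*2 = 3 = chi_rho(e) = 3.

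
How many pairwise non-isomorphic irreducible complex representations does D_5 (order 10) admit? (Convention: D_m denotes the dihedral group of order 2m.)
4

Working: The number of irreducible complex representations of a finite group equals its number of conjugacy classes. D_5 has 4 conjugacy classes ((n+3)/2 for n odd), so D_5 (order 10) has exactly 4 irreducible complex representations.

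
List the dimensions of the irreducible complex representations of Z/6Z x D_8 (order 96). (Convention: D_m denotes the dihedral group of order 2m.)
Dimensions: 1, 1, 1, 1, 1, 1, 1, 1, 1, 1, 1, 1, 1, 1, 1, 1, 1, 1, 1, 1, 1, 1, 1, 1, 2, 2, 2, 2, 2, 2, 2, 2, 2, 2, 2, 2, 2, 2, 2, 2, 2, 2

Derivation: There are 42 irreducibles (= number of conjugacy classes). Their dimensions d_i satisfy sum d_i^2 = |G| = 96: 1 + 1 + 1 + 1 + 1 + 1 + 1 + 1 + 1 + 1 + 1 + 1 + 1 + 1 + 1 + 1 + 1 + 1 + 1 + 1 + 1 + 1 + 1 + 1 + 4 + 4 + 4 + 4 + 4 + 4 + 4 + 4 + 4 + 4 + 4 + 4 + 4 + 4 + 4 + 4 + 4 + 4 = 96. (For the product with Z/6Z: each of the 6 1-dim characters of Z/6Z tensors with each irrep of D_8, giving 6 copies of each D_8-dimension.)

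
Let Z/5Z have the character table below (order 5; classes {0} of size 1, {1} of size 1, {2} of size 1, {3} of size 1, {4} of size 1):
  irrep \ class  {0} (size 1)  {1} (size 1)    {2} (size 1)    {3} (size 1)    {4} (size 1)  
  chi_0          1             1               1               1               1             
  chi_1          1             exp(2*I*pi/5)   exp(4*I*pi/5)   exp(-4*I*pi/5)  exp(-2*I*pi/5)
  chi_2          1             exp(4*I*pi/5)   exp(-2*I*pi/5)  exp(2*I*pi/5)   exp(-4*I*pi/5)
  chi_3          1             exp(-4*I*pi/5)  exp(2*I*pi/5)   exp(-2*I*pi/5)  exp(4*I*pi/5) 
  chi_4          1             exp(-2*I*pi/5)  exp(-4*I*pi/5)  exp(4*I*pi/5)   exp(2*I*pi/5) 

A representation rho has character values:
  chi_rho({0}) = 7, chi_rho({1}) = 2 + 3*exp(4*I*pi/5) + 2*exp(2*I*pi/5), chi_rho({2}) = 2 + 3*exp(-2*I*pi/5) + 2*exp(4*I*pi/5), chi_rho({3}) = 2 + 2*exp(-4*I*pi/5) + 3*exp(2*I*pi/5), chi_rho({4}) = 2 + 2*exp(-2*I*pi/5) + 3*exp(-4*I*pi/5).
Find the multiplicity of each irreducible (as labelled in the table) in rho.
Multiplicities: chi_0: 2, chi_1: 2, chi_2: 3, chi_3: 0, chi_4: 0.

Explanation: Use <chi_rho, chi> = (1/|G|) sum_C |C| * chi_rho(C) * conj(chi(C)) with |G| = 5 for each irreducible chi in the table:
  <chi_rho, chi_0> = (1/5)[1*(7)*conj(1) + 1*(2 + 3*exp(4*I*pi/5) + 2*exp(2*I*pi/5))*conj(1) + 1*(2 + 3*exp(-2*I*pi/5) + 2*exp(4*I*pi/5))*conj(1) + 1*(2 + 2*exp(-4*I*pi/5) + 3*exp(2*I*pi/5))*conj(1) + 1*(2 + 2*exp(-2*I*pi/5) + 3*exp(-4*I*pi/5))*conj(1)]
      = (1/5)[(7) + (2 + 3*exp(4*I*pi/5) + 2*exp(2*I*pi/5)) + (2 + 3*exp(-2*I*pi/5) + 2*exp(4*I*pi/5)) + (2 + 2*exp(-4*I*pi/5) + 3*exp(2*I*pi/5)) + (2 + 2*exp(-2*I*pi/5) + 3*exp(-4*I*pi/5))] = 10/5 = 2
  <chi_rho, chi_1> = (1/5)[1*(7)*conj(1) + 1*(2 + 3*exp(4*I*pi/5) + 2*exp(2*I*pi/5))*conj(exp(2*I*pi/5)) + 1*(2 + 3*exp(-2*I*pi/5) + 2*exp(4*I*pi/5))*conj(exp(4*I*pi/5)) + 1*(2 + 2*exp(-4*I*pi/5) + 3*exp(2*I*pi/5))*conj(exp(-4*I*pi/5)) + 1*(2 + 2*exp(-2*I*pi/5) + 3*exp(-4*I*pi/5))*conj(exp(-2*I*pi/5))]
      = (1/5)[(7) + (2 + 2*exp(-2*I*pi/5) + 3*exp(2*I*pi/5)) + (2 + 2*exp(-4*I*pi/5) + 3*exp(4*I*pi/5)) + (2 + 3*exp(-4*I*pi/5) + 2*exp(4*I*pi/5)) + (2 + 3*exp(-2*I*pi/5) + 2*exp(2*I*pi/5))] = 10/5 = 2
  <chi_rho, chi_2> = (1/5)[1*(7)*conj(1) + 1*(2 + 3*exp(4*I*pi/5) + 2*exp(2*I*pi/5))*conj(exp(4*I*pi/5)) + 1*(2 + 3*exp(-2*I*pi/5) + 2*exp(4*I*pi/5))*conj(exp(-2*I*pi/5)) + 1*(2 + 2*exp(-4*I*pi/5) + 3*exp(2*I*pi/5))*conj(exp(2*I*pi/5)) + 1*(2 + 2*exp(-2*I*pi/5) + 3*exp(-4*I*pi/5))*conj(exp(-4*I*pi/5))]
      = (1/5)[(7) + (3 + 2*exp(-2*I*pi/5) + 2*exp(-4*I*pi/5)) + (3 + 2*exp(-4*I*pi/5) + 2*exp(2*I*pi/5)) + (3 + 2*exp(-2*I*pi/5) + 2*exp(4*I*pi/5)) + (3 + 2*exp(4*I*pi/5) + 2*exp(2*I*pi/5))] = 15/5 = 3
  <chi_rho, chi_3> = (1/5)[1*(7)*conj(1) + 1*(2 + 3*exp(4*I*pi/5) + 2*exp(2*I*pi/5))*conj(exp(-4*I*pi/5)) + 1*(2 + 3*exp(-2*I*pi/5) + 2*exp(4*I*pi/5))*conj(exp(2*I*pi/5)) + 1*(2 + 2*exp(-4*I*pi/5) + 3*exp(2*I*pi/5))*conj(exp(-2*I*pi/5)) + 1*(2 + 2*exp(-2*I*pi/5) + 3*exp(-4*I*pi/5))*conj(exp(4*I*pi/5))]
      = (1/5)[(7) + (3*exp(-2*I*pi/5) + 2*exp(-4*I*pi/5) + 2*exp(4*I*pi/5)) + (2*exp(-2*I*pi/5) + 3*exp(-4*I*pi/5) + 2*exp(2*I*pi/5)) + (2*exp(-2*I*pi/5) + 3*exp(4*I*pi/5) + 2*exp(2*I*pi/5)) + (2*exp(-4*I*pi/5) + 2*exp(4*I*pi/5) + 3*exp(2*I*pi/5))] = 0/5 = 0
  <chi_rho, chi_4> = (1/5)[1*(7)*conj(1) + 1*(2 + 3*exp(4*I*pi/5) + 2*exp(2*I*pi/5))*conj(exp(-2*I*pi/5)) + 1*(2 + 3*exp(-2*I*pi/5) + 2*exp(4*I*pi/5))*conj(exp(-4*I*pi/5)) + 1*(2 + 2*exp(-4*I*pi/5) + 3*exp(2*I*pi/5))*conj(exp(4*I*pi/5)) + 1*(2 + 2*exp(-2*I*pi/5) + 3*exp(-4*I*pi/5))*conj(exp(2*I*pi/5))]
      = (1/5)[(7) + (3*exp(-4*I*pi/5) + 2*exp(4*I*pi/5) + 2*exp(2*I*pi/5)) + (2*exp(-2*I*pi/5) + 2*exp(4*I*pi/5) + 3*exp(2*I*pi/5)) + (3*exp(-2*I*pi/5) + 2*exp(-4*I*pi/5) + 2*exp(2*I*pi/5)) + (2*exp(-2*I*pi/5) + 2*exp(-4*I*pi/5) + 3*exp(4*I*pi/5))] = 0/5 = 0
(Exp terms are combined using exp(i*s)*conj(exp(i*t)) = exp(i*(s-t)), and sums of them are collapsed using the identity that for every m > 1 the m distinct m-th roots of unity sum to 0, e.g. 1 + exp(2*I*pi/3) + exp(-2*I*pi/3) = 0.)
Dimension check: dim(rho) = sum (mult * dim) = 2*1 + 2*1 + 3*1 + 0*1 + 0*1 = 7 = chi_rho(e) = 7.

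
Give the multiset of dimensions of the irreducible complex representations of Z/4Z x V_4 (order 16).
Dimensions: 1, 1, 1, 1, 1, 1, 1, 1, 1, 1, 1, 1, 1, 1, 1, 1

Derivation: There are 16 irreducibles (= number of conjugacy classes). Their dimensions d_i satisfy sum d_i^2 = |G| = 16: 1 + 1 + 1 + 1 + 1 + 1 + 1 + 1 + 1 + 1 + 1 + 1 + 1 + 1 + 1 + 1 = 16. (For the product with Z/4Z: each of the 4 1-dim characters of Z/4Z tensors with each irrep of V_4, giving 4 copies of each V_4-dimension.)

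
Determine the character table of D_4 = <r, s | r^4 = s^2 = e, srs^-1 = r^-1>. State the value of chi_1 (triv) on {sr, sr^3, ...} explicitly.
Conjugacy classes: {e} of size 1, {r^2} of size 1, {r^1, r^3} of size 2, {s, sr^2, ...} of size 2, {sr, sr^3, ...} of size 2.
Character table:
  irrep \ class              {e} (size 1)  {r^2} (size 1)  {r^1, r^3} (size 2)  {s, sr^2, ...} (size 2)  {sr, sr^3, ...} (size 2)
  chi_1 (triv)               1             1               1                    1                        1                       
  chi_2 (sign: r->1, s->-1)  1             1               1                    -1                       -1                      
  chi_3 (r->-1, s->1)        1             1               -1                   1                        -1                      
  chi_4 (r->-1, s->-1)       1             1               -1                   -1                       1                       
  chi_5 (2d, j=1)            2             -2              0                    0                        0                       

Spot check: chi_1 (triv) on {sr, sr^3, ...} = 1.

Solution. D_4 has order 2*4 = 8 with 5 conjugacy classes, hence 5 irreducibles. Sum of squared dims 1 + 1 + 1 + 1 + 4 = 8 = |G|. Linear characters come from the abelianisation; the 2-dimensional irreps have character r^k -> 2*cos(2*pi*j*k/4), reflections -> 0.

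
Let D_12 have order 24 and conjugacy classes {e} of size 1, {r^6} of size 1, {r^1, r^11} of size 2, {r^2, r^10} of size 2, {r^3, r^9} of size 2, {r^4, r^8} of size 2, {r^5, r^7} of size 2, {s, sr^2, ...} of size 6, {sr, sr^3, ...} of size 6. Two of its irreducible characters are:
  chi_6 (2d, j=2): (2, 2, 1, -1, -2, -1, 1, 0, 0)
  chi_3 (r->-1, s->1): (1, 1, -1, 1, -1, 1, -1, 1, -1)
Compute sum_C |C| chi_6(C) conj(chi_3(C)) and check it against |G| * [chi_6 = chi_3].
Sum = 0; so <chi_6, chi_3> = 0 (distinct irreducibles are orthogonal).

Derivation: Compute term by term over conjugacy classes (|C| * chi_6(C) * conj(chi_3(C))):
  1*(2)*conj(1) + 1*(2)*conj(1) + 2*(1)*conj(-1) + 2*(-1)*conj(1) + 2*(-2)*conj(-1) + 2*(-1)*conj(1) + 2*(1)*conj(-1) + 6*(0)*conj(1) + 6*(0)*conj(-1)
  = (2) + (2) + (-2) + (-2) + (4) + (-2) + (-2) + (0) + (0)
  = 0.
Dividing by |G| = 24 gives 0/24 = 0, matching the row-orthogonality relation <chi_6, chi_3> = [chi_6 = chi_3].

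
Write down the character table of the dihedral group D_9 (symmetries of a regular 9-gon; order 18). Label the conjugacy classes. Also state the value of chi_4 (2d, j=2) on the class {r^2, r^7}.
Conjugacy classes: {e} of size 1, {r^1, r^8} of size 2, {r^2, r^7} of size 2, {r^3, r^6} of size 2, {r^4, r^5} of size 2, {s, sr, ..., sr^8} of size 9.
Character table:
  irrep \ class              {e} (size 1)  {r^1, r^8} (size 2)  {r^2, r^7} (size 2)  {r^3, r^6} (size 2)  {r^4, r^5} (size 2)  {s, sr, ..., sr^8} (size 9)
  chi_1 (triv)               1             1                    1                    1                    1                    1                          
  chi_2 (sign: r->1, s->-1)  1             1                    1                    1                    1                    -1                         
  chi_3 (2d, j=1)            2             2*cos(2*pi/9)        2*cos(4*pi/9)        -1                   -2*cos(pi/9)         0                          
  chi_4 (2d, j=2)            2             2*cos(4*pi/9)        -2*cos(pi/9)         -1                   2*cos(2*pi/9)        0                          
  chi_5 (2d, j=3)            2             -1                   -1                   2                    -1                   0                          
  chi_6 (2d, j=4)            2             -2*cos(pi/9)         2*cos(2*pi/9)        -1                   2*cos(4*pi/9)        0                          

Spot check: chi_4 (2d, j=2) on {r^2, r^7} = -2*cos(pi/9).

Details: D_9 has order 2*9 = 18 with 6 conjugacy classes, hence 6 irreducibles. Sum of squared dims 1 + 1 + 4 + 4 + 4 + 4 = 18 = |G|. Linear characters come from the abelianisation; the 2-dimensional irreps have character r^k -> 2*cos(2*pi*j*k/9), reflections -> 0.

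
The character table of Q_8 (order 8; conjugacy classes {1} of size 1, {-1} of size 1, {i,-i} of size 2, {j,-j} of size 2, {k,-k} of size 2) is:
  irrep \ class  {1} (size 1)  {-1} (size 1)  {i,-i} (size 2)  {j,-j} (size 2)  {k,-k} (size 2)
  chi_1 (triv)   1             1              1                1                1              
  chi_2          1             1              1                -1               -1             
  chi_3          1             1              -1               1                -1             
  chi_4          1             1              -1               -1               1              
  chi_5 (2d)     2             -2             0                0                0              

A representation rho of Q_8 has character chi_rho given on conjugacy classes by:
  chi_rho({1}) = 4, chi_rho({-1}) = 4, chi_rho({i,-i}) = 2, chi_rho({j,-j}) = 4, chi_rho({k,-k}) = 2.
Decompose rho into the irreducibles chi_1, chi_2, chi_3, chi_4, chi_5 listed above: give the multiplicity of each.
Multiplicities: chi_1: 3, chi_2: 0, chi_3: 1, chi_4: 0, chi_5: 0.

Explanation: Use <chi_rho, chi> = (1/|G|) sum_C |C| * chi_rho(C) * conj(chi(C)) with |G| = 8 for each irreducible chi in the table:
  <chi_rho, chi_1> = (1/8)[1*(4)*conj(1) + 1*(4)*conj(1) + 2*(2)*conj(1) + 2*(4)*conj(1) + 2*(2)*conj(1)]
      = (1/8)[(4) + (4) + (4) + (8) + (4)] = 24/8 = 3
  <chi_rho, chi_2> = (1/8)[1*(4)*conj(1) + 1*(4)*conj(1) + 2*(2)*conj(1) + 2*(4)*conj(-1) + 2*(2)*conj(-1)]
      = (1/8)[(4) + (4) + (4) + (-8) + (-4)] = 0/8 = 0
  <chi_rho, chi_3> = (1/8)[1*(4)*conj(1) + 1*(4)*conj(1) + 2*(2)*conj(-1) + 2*(4)*conj(1) + 2*(2)*conj(-1)]
      = (1/8)[(4) + (4) + (-4) + (8) + (-4)] = 8/8 = 1
  <chi_rho, chi_4> = (1/8)[1*(4)*conj(1) + 1*(4)*conj(1) + 2*(2)*conj(-1) + 2*(4)*conj(-1) + 2*(2)*conj(1)]
      = (1/8)[(4) + (4) + (-4) + (-8) + (4)] = 0/8 = 0
  <chi_rho, chi_5> = (1/8)[1*(4)*conj(2) + 1*(4)*conj(-2) + 2*(2)*conj(0) + 2*(4)*conj(0) + 2*(2)*conj(0)]
      = (1/8)[(8) + (-8) + (0) + (0) + (0)] = 0/8 = 0
Dimension check: dim(rho) = sum (mult * dim) = 3*1 + 0*1 + 1*1 + 0*1 + 0*2 = 4 = chi_rho(e) = 4.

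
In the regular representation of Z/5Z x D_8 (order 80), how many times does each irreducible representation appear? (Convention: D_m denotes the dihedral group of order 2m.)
Each irreducible V_i of dimension d_i appears with multiplicity d_i, i.e. rho_reg = (direct sum over all irreducibles V_i) d_i V_i. The irreducible dimensions for Z/5Z x D_8 are 1, 1, 1, 1, 1, 1, 1, 1, 1, 1, 1, 1, 1, 1, 1, 1, 1, 1, 1, 1, 2, 2, 2, 2, 2, 2, 2, 2, 2, 2, 2, 2, 2, 2, 2: 20 irreducibles of dimension 1, each with multiplicity 1; 15 irreducibles of dimension 2, each with multiplicity 2. Total dimension 20*1*1 + 15*2*2 = 80 = |G|.

Reasoning: General theorem: in the regular representation of a finite group G, each irreducible appears with multiplicity equal to its dimension. Check: dim(rho_reg) = sum d_i^2 = 1 + 1 + 1 + 1 + 1 + 1 + 1 + 1 + 1 + 1 + 1 + 1 + 1 + 1 + 1 + 1 + 1 + 1 + 1 + 1 + 4 + 4 + 4 + 4 + 4 + 4 + 4 + 4 + 4 + 4 + 4 + 4 + 4 + 4 + 4 = 80 = |G|.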